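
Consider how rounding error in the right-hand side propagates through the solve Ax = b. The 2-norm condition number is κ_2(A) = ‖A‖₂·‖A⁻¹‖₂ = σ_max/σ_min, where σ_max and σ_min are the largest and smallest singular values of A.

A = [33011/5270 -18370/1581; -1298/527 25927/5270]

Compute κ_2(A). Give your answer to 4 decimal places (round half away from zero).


93.0000

form AᵀA = [1258206521/27772900 -353685904/4165935; -353685904/4165935 39795573961/249956100] with trace 3537677/17298 and determinant 418161601/86490000
eigenvalues of AᵀA: λ = (tr ± √(tr²−4·det))/2 = 20449/100, 20449/864900
κ_2(A) = √(λ_max/λ_min) = √((20449/100) / (20449/864900)) = 93.0000


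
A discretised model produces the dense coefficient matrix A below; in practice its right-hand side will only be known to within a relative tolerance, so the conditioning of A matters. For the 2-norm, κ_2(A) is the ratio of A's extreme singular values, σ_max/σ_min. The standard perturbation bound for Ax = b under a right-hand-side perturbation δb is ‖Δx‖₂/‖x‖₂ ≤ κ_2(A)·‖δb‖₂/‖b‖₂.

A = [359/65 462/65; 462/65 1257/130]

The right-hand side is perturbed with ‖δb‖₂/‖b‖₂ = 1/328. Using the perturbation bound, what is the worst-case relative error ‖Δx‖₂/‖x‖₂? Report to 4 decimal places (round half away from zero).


AᵀA = [13693/169 18249/169; 18249/169 97353/676]; tr = 152125/676, det = 5625/676
solving λ² − 152125/676·λ + 5625/676 = 0 gives λ = 225, 25/676
σ_max=√225=15, σ_min=√(25/676)=(5/26) → κ = 78.0000
bound on ‖Δx‖/‖x‖: κ·ε = 78.0000·1/328 = 0.2378

0.2378


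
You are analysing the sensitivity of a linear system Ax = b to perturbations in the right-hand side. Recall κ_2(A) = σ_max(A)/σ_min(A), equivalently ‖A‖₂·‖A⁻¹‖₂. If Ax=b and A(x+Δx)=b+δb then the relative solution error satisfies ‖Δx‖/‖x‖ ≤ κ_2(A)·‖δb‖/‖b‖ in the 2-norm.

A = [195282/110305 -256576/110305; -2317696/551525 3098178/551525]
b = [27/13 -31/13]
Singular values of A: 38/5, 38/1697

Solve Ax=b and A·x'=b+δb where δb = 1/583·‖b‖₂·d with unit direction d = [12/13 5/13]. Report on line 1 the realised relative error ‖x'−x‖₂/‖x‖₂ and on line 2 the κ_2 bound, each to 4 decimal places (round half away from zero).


0.0054
0.5822

largest singular value 38/5, smallest 38/1697
κ_2(A) = (38/5) / (38/1697) = 339.4000
perturbation bound = 339.4000·1/583 = 0.5822
solve Ax = b  →  x = [35.9632 26.4789]
‖b‖ = 3.1623, ‖x‖ = 44.6596
Δx = A⁻¹·δb where δb = 1/583·3.1623·d; ‖Δx‖ = 0.2422
realised ‖Δx‖/‖x‖ = 0.0054
tightness: 0.0054 against a bound of 0.5822 (unrounded ratio ≈ 0.0093)


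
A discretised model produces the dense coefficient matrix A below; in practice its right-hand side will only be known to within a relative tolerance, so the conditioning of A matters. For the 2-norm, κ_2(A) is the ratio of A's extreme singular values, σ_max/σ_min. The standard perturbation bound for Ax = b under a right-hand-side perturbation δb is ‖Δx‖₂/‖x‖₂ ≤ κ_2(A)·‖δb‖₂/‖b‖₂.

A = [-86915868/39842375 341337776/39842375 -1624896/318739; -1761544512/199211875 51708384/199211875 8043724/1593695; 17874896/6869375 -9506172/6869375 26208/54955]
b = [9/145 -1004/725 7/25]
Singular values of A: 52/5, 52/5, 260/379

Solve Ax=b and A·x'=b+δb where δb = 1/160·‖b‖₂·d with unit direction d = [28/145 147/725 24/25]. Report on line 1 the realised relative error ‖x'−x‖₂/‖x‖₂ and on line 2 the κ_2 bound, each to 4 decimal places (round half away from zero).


σ_max = 52/5, σ_min = 260/379
κ = σ_max/σ_min = (52/5)/(260/379) = 15.1600
worst-case relative error ≤ 15.1600 × 1/160 = 0.0948
solve Ax = b  →  x = [0.1187 -0.0020 -0.0663]
‖b‖₂ = 1.4142 and ‖x‖₂ = 0.1360
δb = ε·‖b‖·d = [0.0017 0.0018 0.0085]; solving A·Δx = δb gives ‖Δx‖ = 0.0129
dividing the unrounded norms, ‖Δx‖/‖x‖ = 0.0948
realised/bound = 1 exactly: the bound is attained for this b and d

0.0948
0.0948


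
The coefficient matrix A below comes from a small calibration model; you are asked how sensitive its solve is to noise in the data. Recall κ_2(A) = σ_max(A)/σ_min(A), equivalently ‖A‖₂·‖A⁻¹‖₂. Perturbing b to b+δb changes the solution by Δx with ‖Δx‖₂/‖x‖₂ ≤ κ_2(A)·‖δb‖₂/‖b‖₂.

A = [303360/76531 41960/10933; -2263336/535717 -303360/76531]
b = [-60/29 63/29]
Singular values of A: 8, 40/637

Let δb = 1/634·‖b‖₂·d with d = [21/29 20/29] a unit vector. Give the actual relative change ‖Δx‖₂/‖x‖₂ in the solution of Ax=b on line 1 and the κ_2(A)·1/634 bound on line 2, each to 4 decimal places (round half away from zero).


0.2009
0.2009

σ_max = 8, σ_min = 40/637
condition number: 8 ÷ (40/637) = 127.4000
worst-case relative error ≤ 127.4000 × 1/634 = 0.2009
solve Ax = b  →  x = [-0.2716 -0.2586]
‖b‖₂ = 3.0000 and ‖x‖₂ = 0.3750
Δx = A⁻¹·δb where δb = 1/634·3.0000·d; ‖Δx‖ = 0.0754
relative error = 0.2009
realised/bound = 1 exactly: the bound is attained for this b and d


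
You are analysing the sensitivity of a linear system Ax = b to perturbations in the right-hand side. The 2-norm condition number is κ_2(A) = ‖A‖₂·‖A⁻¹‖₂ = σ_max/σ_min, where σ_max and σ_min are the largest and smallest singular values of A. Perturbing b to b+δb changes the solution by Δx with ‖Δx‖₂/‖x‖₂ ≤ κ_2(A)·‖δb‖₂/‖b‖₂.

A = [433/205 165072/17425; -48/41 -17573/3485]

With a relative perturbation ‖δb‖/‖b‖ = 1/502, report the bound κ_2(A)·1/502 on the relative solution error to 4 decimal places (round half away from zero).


0.5478

AᵀA = [245089/42025 5444928/210125; 5444928/210125 121000081/1050625]; tr = 75626/625, det = 121/625
solving λ² − 75626/625·λ + 121/625 = 0 gives λ = 121, 1/625
κ = σ_max/σ_min = 11/(1/25) = 275.0000
bound on ‖Δx‖/‖x‖: κ·ε = 275.0000·1/502 = 0.5478


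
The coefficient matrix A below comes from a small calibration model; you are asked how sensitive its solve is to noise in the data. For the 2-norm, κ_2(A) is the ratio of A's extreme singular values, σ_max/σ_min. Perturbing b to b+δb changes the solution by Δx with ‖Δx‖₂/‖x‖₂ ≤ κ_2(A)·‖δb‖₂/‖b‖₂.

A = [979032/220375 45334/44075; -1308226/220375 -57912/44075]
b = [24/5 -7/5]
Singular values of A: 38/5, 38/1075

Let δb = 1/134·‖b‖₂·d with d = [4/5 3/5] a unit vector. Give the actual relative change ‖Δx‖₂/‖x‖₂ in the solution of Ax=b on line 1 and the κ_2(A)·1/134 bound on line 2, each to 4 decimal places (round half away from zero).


largest singular value 38/5, smallest 38/1075
κ = σ_max/σ_min = (38/5)/(38/1075) = 215.0000
κ_2(A)·‖δb‖/‖b‖ = 1.6045
solve Ax = b  →  x = [-18.1162 82.9140]
‖b‖₂ = 5.0000 and ‖x‖₂ = 84.8701
Δx = A⁻¹·δb where δb = 1/134·5.0000·d; ‖Δx‖ = 1.0556
relative error = 0.0124
realised/bound (from unrounded values) ≈ 0.0078

0.0124
1.6045


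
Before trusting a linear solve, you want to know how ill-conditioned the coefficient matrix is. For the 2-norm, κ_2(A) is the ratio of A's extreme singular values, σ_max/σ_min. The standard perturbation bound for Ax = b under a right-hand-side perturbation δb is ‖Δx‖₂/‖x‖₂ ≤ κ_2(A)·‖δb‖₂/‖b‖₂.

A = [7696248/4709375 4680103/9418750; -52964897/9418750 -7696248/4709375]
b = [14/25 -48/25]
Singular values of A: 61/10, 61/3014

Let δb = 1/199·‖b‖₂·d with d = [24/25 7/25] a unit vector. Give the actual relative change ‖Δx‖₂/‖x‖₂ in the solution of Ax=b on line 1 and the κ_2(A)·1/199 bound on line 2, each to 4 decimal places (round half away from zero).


from the listed singular values, σ₁ = 61/10, σ_n = 61/3014
κ = σ_max/σ_min = (61/10)/(61/3014) = 301.4000
bound on ‖Δx‖/‖x‖: κ·ε = 301.4000·1/199 = 1.5146
solve Ax = b  →  x = [0.3148 0.0918]
2-norm of b is 2.0000; of x, 0.3279
δb = ε·‖b‖·d = [0.0096 0.0028]; solving A·Δx = δb gives ‖Δx‖ = 0.4966
realised ‖Δx‖/‖x‖ = 1.5146
so the bound is sharp here: realised error equals the bound

1.5146
1.5146


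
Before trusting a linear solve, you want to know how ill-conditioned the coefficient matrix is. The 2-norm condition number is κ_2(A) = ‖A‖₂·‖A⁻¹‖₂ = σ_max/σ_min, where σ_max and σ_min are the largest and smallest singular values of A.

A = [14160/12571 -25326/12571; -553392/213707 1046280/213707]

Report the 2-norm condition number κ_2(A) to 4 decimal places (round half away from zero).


120.8750

form AᵀA = [2154963456/270240721 -4039308000/270240721; -4039308000/270240721 7574368356/270240721] with trace 33665508/935089 and determinant 82944/935089
char-poly roots: 36 and 2304/935089
κ_2(A) = √(λ_max/λ_min) = √(36 / (2304/935089)) = 120.8750


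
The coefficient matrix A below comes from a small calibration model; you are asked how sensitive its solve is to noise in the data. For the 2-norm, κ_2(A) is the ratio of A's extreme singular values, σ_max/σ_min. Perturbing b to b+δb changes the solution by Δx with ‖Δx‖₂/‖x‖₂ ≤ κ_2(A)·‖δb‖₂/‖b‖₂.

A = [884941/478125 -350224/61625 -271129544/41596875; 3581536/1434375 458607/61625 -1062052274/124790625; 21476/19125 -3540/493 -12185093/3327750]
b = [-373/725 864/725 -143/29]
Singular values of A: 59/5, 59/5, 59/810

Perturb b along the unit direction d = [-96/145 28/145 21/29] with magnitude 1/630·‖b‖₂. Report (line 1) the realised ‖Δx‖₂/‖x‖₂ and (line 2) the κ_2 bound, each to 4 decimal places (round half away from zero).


0.0027
0.2571

σ_max = 59/5, σ_min = 59/810
κ_2(A) = (59/5) / (59/810) = 162.0000
perturbation bound = 162.0000·1/630 = 0.2571
solve Ax = b  →  x = [-39.5627 0.3390 -11.4508]
‖b‖₂ = 5.0990 and ‖x‖₂ = 41.1879
δb = ε·‖b‖·d = [-0.0054 0.0016 0.0059]; solving A·Δx = δb gives ‖Δx‖ = 0.1111
relative error = 0.0027
realised/bound (from unrounded values) ≈ 0.0105


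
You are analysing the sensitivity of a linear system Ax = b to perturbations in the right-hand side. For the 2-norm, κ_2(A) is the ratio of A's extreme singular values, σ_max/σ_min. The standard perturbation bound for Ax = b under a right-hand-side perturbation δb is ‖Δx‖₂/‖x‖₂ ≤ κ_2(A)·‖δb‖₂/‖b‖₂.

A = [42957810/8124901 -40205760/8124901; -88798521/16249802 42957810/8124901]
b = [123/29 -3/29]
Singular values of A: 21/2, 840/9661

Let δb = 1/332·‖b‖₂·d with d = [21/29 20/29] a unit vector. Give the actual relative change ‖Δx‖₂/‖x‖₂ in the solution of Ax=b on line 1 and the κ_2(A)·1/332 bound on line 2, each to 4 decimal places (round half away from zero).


largest singular value 21/2, smallest 840/9661
κ = σ_max/σ_min = (21/2)/(840/9661) = 120.7625
κ_2(A)·‖δb‖/‖b‖ = 0.3637
solve Ax = b  →  x = [24.0025 24.7883]
‖b‖ = 4.2426, ‖x‖ = 34.5048
Δx = A⁻¹·δb where δb = 1/332·4.2426·d; ‖Δx‖ = 0.1470
dividing the unrounded norms, ‖Δx‖/‖x‖ = 0.0043
tightness: 0.0043 against a bound of 0.3637 (unrounded ratio ≈ 0.0117)

0.0043
0.3637


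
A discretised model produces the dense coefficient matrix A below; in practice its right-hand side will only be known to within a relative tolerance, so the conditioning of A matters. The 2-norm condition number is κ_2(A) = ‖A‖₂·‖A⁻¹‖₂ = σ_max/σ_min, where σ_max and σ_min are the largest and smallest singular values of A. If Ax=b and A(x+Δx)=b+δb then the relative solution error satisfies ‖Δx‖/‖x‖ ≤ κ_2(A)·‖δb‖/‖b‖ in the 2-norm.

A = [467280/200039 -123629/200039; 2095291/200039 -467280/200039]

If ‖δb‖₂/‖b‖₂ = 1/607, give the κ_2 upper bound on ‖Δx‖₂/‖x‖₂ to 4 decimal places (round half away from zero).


AᵀA = [2741579401/23804641 -616809600/23804641; -616809600/23804641 138985561/23804641]; tr = 1713602/14161, det = 14641/14161
char-poly roots: 121 and 121/14161
so κ_2 = √(121 / (121/14161)) = 119.0000
κ_2(A)·‖δb‖/‖b‖ = 0.1960

0.1960


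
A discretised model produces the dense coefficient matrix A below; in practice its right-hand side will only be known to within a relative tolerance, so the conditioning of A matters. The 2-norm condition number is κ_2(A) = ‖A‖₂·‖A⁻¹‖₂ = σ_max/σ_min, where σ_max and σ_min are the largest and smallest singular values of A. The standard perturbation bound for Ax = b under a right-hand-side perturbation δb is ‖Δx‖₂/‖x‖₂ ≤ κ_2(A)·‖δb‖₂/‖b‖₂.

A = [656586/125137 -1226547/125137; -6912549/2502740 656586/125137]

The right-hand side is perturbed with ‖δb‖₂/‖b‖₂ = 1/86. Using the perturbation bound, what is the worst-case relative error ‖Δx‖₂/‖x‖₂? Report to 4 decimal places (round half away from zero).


4.0279

form AᵀA = [762025618809/21673728400 -35718606693/541843210; -35718606693/541843210 6697310445/54184321] with trace 11906400681/74995600 and determinant 15752961/74995600
char-poly roots: 3969/25 and 3969/2999824
κ = σ_max/σ_min = (63/5)/(63/1732) = 346.4000
perturbation bound = 346.4000·1/86 = 4.0279


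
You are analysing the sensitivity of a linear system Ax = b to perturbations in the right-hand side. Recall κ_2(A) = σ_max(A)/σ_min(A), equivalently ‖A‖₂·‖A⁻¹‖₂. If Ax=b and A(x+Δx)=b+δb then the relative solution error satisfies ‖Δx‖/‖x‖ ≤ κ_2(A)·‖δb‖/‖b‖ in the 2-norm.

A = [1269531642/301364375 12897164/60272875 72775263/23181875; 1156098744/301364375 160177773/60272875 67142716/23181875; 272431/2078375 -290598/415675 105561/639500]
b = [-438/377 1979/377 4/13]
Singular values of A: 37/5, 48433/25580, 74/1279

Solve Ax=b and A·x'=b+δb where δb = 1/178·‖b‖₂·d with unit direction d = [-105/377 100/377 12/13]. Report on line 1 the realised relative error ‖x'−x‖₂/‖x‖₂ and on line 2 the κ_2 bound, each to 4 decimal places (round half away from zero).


from the listed singular values, σ₁ = 37/5, σ_n = 74/1279
κ_2(A) = (37/5) / (74/1279) = 127.9000
κ_2(A)·‖δb‖/‖b‖ = 0.7185
solve Ax = b  →  x = [-20.9024 2.1416 27.5326]
‖b‖ = 5.3852, ‖x‖ = 34.6344
with δb = [-0.0084 0.0080 0.0279], A·Δx = δb → ‖Δx‖ = 0.5229
realised ‖Δx‖/‖x‖ = 0.0151
realised/bound (from unrounded values) ≈ 0.0210

0.0151
0.7185


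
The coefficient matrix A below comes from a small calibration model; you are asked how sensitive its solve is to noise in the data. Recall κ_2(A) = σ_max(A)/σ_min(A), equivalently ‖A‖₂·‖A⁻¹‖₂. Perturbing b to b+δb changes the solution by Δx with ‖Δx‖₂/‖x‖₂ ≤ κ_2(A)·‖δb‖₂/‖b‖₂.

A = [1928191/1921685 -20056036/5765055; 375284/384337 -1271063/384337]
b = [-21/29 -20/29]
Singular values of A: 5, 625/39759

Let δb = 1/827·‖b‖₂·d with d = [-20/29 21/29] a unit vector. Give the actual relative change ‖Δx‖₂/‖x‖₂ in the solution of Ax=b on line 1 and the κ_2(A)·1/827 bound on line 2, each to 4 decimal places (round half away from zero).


0.3846
0.3846

largest singular value 5, smallest 625/39759
κ = σ_max/σ_min = 5/(625/39759) = 318.0720
κ_2(A)·‖δb‖/‖b‖ = 0.3846
solve Ax = b  →  x = [-0.0560 0.1920]
‖b‖₂ = 1.0000 and ‖x‖₂ = 0.2000
re-solving with b+δb shifts x by Δx of norm 0.0769
relative error = 0.3846
tightness: 0.3846 against a bound of 0.3846; the bound is attained (ratio 1)


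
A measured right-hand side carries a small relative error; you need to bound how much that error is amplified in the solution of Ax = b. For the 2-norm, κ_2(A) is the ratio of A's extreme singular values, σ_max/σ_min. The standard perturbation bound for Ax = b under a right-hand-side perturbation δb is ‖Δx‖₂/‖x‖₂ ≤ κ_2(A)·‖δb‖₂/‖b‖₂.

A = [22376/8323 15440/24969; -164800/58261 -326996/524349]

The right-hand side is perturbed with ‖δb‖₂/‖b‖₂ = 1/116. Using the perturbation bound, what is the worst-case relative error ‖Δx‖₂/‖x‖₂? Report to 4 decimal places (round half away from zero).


form AᵀA = [61465664/4036081 124465280/36324729; 124465280/36324729 252149776/326922561] with trace 3111760/194481 and determinant 1024/194481
char-poly roots: 16 and 64/194481
so κ_2 = √(16 / (64/194481)) = 220.5000
perturbation bound = 220.5000·1/116 = 1.9009

1.9009


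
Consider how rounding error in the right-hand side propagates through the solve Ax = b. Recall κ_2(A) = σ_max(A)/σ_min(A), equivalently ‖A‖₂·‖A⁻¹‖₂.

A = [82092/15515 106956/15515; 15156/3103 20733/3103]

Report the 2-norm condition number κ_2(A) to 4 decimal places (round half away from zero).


AᵀA = [14841504/286225 19781172/286225; 19781172/286225 26380521/286225]; tr = 1648881/11449, det = 32400/11449
eigenvalues of AᵀA: λ = (tr ± √(tr²−4·det))/2 = 144, 225/11449
κ = σ_max/σ_min = 12/(15/107) = 85.6000

85.6000


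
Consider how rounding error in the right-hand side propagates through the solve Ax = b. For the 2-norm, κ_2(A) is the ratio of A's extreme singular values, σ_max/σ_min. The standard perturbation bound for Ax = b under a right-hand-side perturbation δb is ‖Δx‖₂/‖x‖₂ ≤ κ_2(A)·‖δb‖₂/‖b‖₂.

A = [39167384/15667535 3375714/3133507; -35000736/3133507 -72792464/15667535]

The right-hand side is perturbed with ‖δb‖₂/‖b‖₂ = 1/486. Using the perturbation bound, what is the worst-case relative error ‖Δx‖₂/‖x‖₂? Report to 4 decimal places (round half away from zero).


form AᵀA = [1471668511552/11232858325 24527595312/449314333; 24527595312/449314333 255508577332/11232858325] with trace 132859776068/864066025 and determinant 3782742016/21601650625
λ_max, λ_min = (132859776068/864066025 ± √706047885224877081744/29864403822372025)/2 = 3844/25, 984064/864066025
so κ_2 = √((3844/25) / (984064/864066025)) = 367.4375
κ_2(A)·‖δb‖/‖b‖ = 0.7560

0.7560


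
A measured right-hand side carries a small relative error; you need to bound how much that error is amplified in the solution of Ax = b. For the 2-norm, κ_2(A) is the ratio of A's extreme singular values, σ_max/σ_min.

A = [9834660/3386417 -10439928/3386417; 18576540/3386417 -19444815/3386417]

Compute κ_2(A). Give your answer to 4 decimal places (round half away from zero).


M = AᵀA = [1528748704800/39681038401 -1605157529220/39681038401; -1605157529220/39681038401 1685442654081/39681038401]. tr(M)=3821868441/47183161, det(M)=2624400/47183161
λ_max, λ_min = (3821868441/47183161 ± √14606183070360856881/2226250681951921)/2 = 81, 32400/47183161
κ_2(A) = √(λ_max/λ_min) = √(81 / (32400/47183161)) = 343.4500

343.4500


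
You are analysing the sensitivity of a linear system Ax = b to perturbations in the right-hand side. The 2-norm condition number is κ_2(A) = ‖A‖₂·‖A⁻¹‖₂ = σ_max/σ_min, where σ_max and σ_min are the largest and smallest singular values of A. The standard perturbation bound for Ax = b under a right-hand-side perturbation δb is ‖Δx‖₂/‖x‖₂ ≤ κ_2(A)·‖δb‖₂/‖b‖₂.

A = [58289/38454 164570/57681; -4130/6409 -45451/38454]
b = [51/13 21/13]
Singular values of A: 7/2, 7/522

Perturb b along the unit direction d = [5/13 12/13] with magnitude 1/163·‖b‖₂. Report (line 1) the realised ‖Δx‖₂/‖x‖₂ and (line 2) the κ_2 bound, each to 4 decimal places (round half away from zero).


0.0087
1.6012

largest singular value 7/2, smallest 7/522
κ_2(A) = (7/2) / (7/522) = 261.0000
κ_2(A)·‖δb‖/‖b‖ = 1.6012
solve Ax = b  →  x = [-196.9916 106.0336]
‖b‖ = 4.2426, ‖x‖ = 223.7159
re-solving with b+δb shifts x by Δx of norm 1.9410
dividing the unrounded norms, ‖Δx‖/‖x‖ = 0.0087
tightness: 0.0087 against a bound of 1.6012 (unrounded ratio ≈ 0.0054)


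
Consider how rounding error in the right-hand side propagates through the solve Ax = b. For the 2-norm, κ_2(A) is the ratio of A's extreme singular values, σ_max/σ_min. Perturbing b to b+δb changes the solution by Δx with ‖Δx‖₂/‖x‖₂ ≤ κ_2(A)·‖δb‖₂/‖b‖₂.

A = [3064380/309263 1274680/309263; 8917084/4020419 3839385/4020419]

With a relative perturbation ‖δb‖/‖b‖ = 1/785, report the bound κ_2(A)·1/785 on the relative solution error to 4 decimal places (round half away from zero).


form AᵀA = [991371906976/9615567481 413068219740/9615567481; 413068219740/9615567481 172119937825/9615567481] with trace 6884567129/56896849 and determinant 5856400/56896849
char-poly roots: 121 and 48400/56896849
κ_2(A) = √(λ_max/λ_min) = √(121 / (48400/56896849)) = 377.1500
κ_2(A)·‖δb‖/‖b‖ = 0.4804

0.4804


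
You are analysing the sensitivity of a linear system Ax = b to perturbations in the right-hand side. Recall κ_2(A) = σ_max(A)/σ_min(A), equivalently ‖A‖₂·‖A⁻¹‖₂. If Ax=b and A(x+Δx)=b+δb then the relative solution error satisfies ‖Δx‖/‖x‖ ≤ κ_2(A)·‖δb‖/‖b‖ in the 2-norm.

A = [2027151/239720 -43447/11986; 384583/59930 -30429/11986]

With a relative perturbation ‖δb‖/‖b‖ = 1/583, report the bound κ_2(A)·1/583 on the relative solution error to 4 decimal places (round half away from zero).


0.1265

M = AᵀA = [259032260761/2298627136 -26976706785/574656784; -26976706785/574656784 1406782925/71832098]. tr(M)=1799108369/13601344, det(M)=174900625/54405376
solving λ² − 1799108369/13601344·λ + 174900625/54405376 = 0 gives λ = 529/4, 330625/13601344
σ_max=√(529/4)=(23/2), σ_min=√(330625/13601344)=(575/3688) → κ = 73.7600
perturbation bound = 73.7600·1/583 = 0.1265


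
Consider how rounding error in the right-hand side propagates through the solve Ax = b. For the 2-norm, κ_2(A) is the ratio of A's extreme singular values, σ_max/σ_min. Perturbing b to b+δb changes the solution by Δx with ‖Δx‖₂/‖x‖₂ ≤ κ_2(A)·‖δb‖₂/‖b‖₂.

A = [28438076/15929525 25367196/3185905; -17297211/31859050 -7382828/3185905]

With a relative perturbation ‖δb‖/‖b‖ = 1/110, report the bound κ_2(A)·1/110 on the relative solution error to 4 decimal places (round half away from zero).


AᵀA = [5654544279529/1623998507044 6281963316810/405999626761; 6281963316810/405999626761 27920031287200/405999626761]; tr = 69800517209/966090724, det = 8352100/241522681
eigenvalues of AᵀA: λ = (tr ± √(tr²−4·det))/2 = 289/4, 115600/241522681
κ_2(A) = √(λ_max/λ_min) = √((289/4) / (115600/241522681)) = 388.5250
perturbation bound = 388.5250·1/110 = 3.5320

3.5320


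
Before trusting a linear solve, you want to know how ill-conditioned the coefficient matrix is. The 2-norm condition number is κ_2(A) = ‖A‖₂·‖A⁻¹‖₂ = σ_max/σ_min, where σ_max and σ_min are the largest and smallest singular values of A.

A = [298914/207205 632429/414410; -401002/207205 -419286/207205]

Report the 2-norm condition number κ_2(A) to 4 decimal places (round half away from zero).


M = AᵀA = [10006087336/1717356481 10506218625/1717356481; 10506218625/1717356481 44126777569/6869425924]. tr(M)=100060793/8168164, det(M)=2401/2042041
λ_max, λ_min = (100060793/8168164 ± √10011848507600625/66718903130896)/2 = 49/4, 196/2042041
σ_max=√(49/4)=(7/2), σ_min=√(196/2042041)=(14/1429) → κ = 357.2500

357.2500


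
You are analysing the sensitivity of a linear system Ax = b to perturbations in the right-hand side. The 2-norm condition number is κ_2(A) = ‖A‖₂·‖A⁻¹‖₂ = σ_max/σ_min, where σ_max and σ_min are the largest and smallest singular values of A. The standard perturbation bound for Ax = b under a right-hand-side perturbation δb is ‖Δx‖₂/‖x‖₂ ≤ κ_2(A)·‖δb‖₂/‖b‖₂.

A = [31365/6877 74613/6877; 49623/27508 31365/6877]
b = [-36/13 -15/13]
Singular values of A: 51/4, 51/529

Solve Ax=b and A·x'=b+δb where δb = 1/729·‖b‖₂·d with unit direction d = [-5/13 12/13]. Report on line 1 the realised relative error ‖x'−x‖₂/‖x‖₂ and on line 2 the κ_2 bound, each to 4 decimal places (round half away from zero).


0.1814
0.1814

largest singular value 51/4, smallest 51/529
condition number: (51/4) ÷ (51/529) = 132.2500
κ_2(A)·‖δb‖/‖b‖ = 0.1814
solve Ax = b  →  x = [-0.0905 -0.2172]
‖b‖ = 3.0000, ‖x‖ = 0.2353
Δx = A⁻¹·δb where δb = 1/729·3.0000·d; ‖Δx‖ = 0.0427
dividing the unrounded norms, ‖Δx‖/‖x‖ = 0.1814
realised/bound = 1 exactly: the bound is attained for this b and d


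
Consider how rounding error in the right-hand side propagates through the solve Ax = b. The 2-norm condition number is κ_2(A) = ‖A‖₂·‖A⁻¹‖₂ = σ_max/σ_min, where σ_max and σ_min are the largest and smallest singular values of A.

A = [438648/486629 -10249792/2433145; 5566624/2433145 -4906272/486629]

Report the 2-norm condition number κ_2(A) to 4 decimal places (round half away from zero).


228.2500

AᵀA = [211820144704/35030737225 -188209598976/7006147445; -188209598976/7006147445 4182519878656/35030737225]; tr = 522824512/4167845, det = 157351936/520980625
solving λ² − 522824512/4167845·λ + 157351936/520980625 = 0 gives λ = 3136/25, 50176/20839225
κ = σ_max/σ_min = (56/5)/(224/4565) = 228.2500


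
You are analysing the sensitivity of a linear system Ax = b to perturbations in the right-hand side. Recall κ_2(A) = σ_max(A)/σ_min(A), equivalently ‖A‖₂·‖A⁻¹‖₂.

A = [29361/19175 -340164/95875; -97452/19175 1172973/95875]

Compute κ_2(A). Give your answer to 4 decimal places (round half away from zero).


271.4000

AᵀA = [98073/3481 -1176768/17405; -1176768/17405 14121441/87025]; tr = 16573266/87025, det = 42849/87025
solving λ² − 16573266/87025·λ + 42849/87025 = 0 gives λ = 4761/25, 9/3481
κ_2(A) = √(λ_max/λ_min) = √((4761/25) / (9/3481)) = 271.4000


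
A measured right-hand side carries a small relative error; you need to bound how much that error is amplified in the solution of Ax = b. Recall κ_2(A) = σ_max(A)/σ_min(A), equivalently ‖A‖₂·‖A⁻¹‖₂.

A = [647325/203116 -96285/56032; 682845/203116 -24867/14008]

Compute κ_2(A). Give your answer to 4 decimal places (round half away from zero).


230.7200

AᵀA = [526341825/24528008 -4491341865/392448128; -4491341865/392448128 19164684249/3139585024]; tr = 299434041/10863616, det = 2480625/173817856
char-poly roots: 441/16 and 5625/10863616
σ_max=√(441/16)=(21/4), σ_min=√(5625/10863616)=(75/3296) → κ = 230.7200


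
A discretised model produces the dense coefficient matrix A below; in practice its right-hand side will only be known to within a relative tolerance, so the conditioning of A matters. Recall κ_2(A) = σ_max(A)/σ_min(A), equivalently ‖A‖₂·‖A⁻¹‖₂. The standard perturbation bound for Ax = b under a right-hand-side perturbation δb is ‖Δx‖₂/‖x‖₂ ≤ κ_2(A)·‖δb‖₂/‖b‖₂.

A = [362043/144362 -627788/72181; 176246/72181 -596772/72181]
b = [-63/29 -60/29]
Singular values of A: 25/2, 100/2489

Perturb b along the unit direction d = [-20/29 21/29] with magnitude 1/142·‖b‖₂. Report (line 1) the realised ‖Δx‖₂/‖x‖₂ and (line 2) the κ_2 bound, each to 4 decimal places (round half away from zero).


largest singular value 25/2, smallest 100/2489
κ = σ_max/σ_min = (25/2)/(100/2489) = 311.1250
perturbation bound = 311.1250·1/142 = 2.1910
solve Ax = b  →  x = [-0.0672 0.2304]
‖b‖ = 3.0000, ‖x‖ = 0.2400
with δb = [-0.0146 0.0153], A·Δx = δb → ‖Δx‖ = 0.5258
realised ‖Δx‖/‖x‖ = 2.1910
tightness: 2.1910 against a bound of 2.1910; the bound is attained (ratio 1)

2.1910
2.1910


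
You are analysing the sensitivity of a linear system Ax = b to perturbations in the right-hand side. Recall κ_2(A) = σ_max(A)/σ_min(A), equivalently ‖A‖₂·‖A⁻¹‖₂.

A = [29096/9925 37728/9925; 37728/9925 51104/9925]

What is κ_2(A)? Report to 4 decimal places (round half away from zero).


99.2500

AᵀA = [90799168/3940225 121031424/3940225; 121031424/3940225 161400832/3940225]; tr = 10088000/157609, det = 65536/157609
λ_max, λ_min = (10088000/157609 ± √101726427746304/24840596881)/2 = 64, 1024/157609
κ_2(A) = √(λ_max/λ_min) = √(64 / (1024/157609)) = 99.2500


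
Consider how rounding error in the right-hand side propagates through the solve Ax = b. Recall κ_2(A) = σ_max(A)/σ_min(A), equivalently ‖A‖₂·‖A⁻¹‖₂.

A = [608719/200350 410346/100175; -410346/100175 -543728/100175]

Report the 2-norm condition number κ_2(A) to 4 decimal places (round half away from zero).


250.4375

AᵀA = [41762967193/1605604900 13920372531/401401225; 13920372531/401401225 18560959108/401401225]; tr = 4640272145/64224196, det = 1336336/16056049
char-poly roots: 289/4 and 18496/16056049
σ_max=√(289/4)=(17/2), σ_min=√(18496/16056049)=(136/4007) → κ = 250.4375


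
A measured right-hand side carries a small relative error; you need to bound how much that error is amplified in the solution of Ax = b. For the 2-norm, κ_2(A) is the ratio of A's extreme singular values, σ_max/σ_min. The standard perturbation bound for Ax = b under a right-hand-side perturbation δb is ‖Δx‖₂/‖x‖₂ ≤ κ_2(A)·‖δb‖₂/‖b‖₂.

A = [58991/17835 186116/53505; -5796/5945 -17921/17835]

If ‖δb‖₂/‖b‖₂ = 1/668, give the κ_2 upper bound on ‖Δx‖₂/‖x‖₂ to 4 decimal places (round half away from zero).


form AᵀA = [151291225/12723489 476560000/38170467; 476560000/38170467 1501185025/114511401] with trace 3404050/136161 and determinant 625/136161
λ_max, λ_min = (3404050/136161 ± √11587216000000/18539817921)/2 = 25, 25/136161
κ_2(A) = √(λ_max/λ_min) = √(25 / (25/136161)) = 369.0000
worst-case relative error ≤ 369.0000 × 1/668 = 0.5524

0.5524


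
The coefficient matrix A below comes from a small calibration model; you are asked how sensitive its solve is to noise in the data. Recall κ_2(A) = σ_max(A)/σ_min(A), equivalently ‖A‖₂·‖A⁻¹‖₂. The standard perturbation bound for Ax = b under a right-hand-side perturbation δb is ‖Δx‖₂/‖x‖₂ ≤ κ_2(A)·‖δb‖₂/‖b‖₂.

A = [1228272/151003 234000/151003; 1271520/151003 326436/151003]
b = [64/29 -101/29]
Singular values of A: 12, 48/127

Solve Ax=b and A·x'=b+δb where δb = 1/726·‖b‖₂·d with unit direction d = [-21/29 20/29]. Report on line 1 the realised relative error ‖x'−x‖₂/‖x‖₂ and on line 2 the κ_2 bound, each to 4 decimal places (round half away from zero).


0.0014
0.0437

largest singular value 12, smallest 48/127
κ = σ_max/σ_min = 12/(48/127) = 31.7500
κ_2(A)·‖δb‖/‖b‖ = 0.0437
solve Ax = b  →  x = [2.2419 -10.3435]
2-norm of b is 4.1231; of x, 10.5837
Δx = A⁻¹·δb where δb = 1/726·4.1231·d; ‖Δx‖ = 0.0150
relative error = 0.0014
so the bound overstates the realised error by a factor of ≈ 30.8030 (computed from the unrounded values)


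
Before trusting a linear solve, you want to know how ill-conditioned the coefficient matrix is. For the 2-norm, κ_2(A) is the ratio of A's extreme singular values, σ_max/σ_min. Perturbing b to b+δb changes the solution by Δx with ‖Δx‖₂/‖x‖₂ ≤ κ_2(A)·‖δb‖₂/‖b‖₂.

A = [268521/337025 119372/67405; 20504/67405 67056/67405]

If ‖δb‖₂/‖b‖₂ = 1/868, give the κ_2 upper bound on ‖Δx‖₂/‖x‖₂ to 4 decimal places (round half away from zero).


AᵀA = [285861169/393030625 134700588/78606125; 134700588/78606125 12973136/3144245]; tr = 11287001/2325625, det = 3748096/58140625
λ_max, λ_min = (11287001/2325625 ± √126001725052401/5408531640625)/2 = 121/25, 30976/2325625
σ_max=√(121/25)=(11/5), σ_min=√(30976/2325625)=(176/1525) → κ = 19.0625
bound on ‖Δx‖/‖x‖: κ·ε = 19.0625·1/868 = 0.0220

0.0220


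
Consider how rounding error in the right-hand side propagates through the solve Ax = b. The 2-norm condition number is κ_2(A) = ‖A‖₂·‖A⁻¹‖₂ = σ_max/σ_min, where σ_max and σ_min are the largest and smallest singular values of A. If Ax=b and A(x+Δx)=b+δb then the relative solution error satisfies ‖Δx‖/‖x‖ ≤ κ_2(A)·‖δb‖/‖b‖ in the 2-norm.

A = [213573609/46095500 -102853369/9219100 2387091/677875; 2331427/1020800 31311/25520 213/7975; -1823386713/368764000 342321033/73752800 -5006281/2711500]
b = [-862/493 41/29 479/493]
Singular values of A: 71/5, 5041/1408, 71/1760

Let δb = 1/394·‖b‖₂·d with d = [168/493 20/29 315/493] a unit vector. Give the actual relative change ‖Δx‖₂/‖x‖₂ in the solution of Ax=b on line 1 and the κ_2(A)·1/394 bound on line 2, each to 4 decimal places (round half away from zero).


σ_max = 71/5, σ_min = 71/1760
condition number: (71/5) ÷ (71/1760) = 352.0000
κ_2(A)·‖δb‖/‖b‖ = 0.8934
solve Ax = b  →  x = [-3.0835 6.3750 23.7577]
2-norm of b is 2.4495; of x, 24.7907
Δx = A⁻¹·δb where δb = 1/394·2.4495·d; ‖Δx‖ = 0.1541
dividing the unrounded norms, ‖Δx‖/‖x‖ = 0.0062
so the bound overstates the realised error by a factor of ≈ 143.7148 (computed from the unrounded values)

0.0062
0.8934


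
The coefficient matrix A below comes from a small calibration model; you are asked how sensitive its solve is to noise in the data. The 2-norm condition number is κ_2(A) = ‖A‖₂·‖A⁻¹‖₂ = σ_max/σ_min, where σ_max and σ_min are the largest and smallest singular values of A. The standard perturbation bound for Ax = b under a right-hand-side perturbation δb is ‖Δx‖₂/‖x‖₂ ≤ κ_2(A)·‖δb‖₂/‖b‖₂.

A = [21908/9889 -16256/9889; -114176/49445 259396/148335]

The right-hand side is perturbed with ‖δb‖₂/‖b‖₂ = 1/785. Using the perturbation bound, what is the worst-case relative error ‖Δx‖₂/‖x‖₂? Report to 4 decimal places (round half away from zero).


0.2606

form AᵀA = [29768336/2907025 -66976256/8721075; -66976256/8721075 150706576/26163225] with trace 16744864/1046529 and determinant 6400/1046529
λ_max, λ_min = (16744864/1046529 ± √280363679236096/1095222947841)/2 = 16, 400/1046529
κ = σ_max/σ_min = 4/(20/1023) = 204.6000
κ_2(A)·‖δb‖/‖b‖ = 0.2606


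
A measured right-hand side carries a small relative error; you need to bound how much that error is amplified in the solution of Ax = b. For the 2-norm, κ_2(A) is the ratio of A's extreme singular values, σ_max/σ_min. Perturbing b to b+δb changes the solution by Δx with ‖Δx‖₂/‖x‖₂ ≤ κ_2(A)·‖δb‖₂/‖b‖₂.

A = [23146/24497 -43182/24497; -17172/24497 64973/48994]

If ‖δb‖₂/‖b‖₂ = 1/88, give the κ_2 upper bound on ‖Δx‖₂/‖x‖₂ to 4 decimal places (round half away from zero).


4.0938

M = AᵀA = [2874100/2076481 -5388750/2076481; -5388750/2076481 40416025/8305924]. tr(M)=51912425/8305924, det(M)=625/2076481
solving λ² − 51912425/8305924·λ + 625/2076481 = 0 gives λ = 25/4, 100/2076481
σ_max=√(25/4)=(5/2), σ_min=√(100/2076481)=(10/1441) → κ = 360.2500
bound on ‖Δx‖/‖x‖: κ·ε = 360.2500·1/88 = 4.0938


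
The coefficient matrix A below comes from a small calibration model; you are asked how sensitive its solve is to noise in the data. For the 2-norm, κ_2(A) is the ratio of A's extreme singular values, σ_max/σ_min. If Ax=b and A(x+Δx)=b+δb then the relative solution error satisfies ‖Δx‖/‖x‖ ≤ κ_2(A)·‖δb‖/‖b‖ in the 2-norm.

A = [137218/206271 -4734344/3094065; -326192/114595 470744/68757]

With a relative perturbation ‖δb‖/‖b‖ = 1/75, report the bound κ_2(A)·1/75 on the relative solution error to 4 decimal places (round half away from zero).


AᵀA = [415925428/48674925 -119776912/5840991; -119776912/5840991 21560144512/438074325]; tr = 1946421028/33698025, det = 33362176/842450625
char-poly roots: 1444/25 and 23104/33698025
κ_2(A) = √(λ_max/λ_min) = √((1444/25) / (23104/33698025)) = 290.2500
κ_2(A)·‖δb‖/‖b‖ = 3.8700

3.8700


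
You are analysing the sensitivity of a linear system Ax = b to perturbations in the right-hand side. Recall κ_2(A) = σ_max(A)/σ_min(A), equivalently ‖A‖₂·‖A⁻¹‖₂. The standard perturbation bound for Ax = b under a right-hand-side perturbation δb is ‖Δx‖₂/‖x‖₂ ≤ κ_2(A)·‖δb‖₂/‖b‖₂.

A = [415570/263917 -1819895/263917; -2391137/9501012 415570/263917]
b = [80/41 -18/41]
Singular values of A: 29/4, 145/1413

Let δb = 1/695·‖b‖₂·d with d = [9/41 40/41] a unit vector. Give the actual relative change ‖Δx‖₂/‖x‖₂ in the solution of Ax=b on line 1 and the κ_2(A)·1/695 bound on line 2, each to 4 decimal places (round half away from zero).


0.1017
0.1017

largest singular value 29/4, smallest 145/1413
κ_2(A) = (29/4) / (145/1413) = 70.6500
perturbation bound = 70.6500·1/695 = 0.1017
solve Ax = b  →  x = [0.0606 -0.2691]
2-norm of b is 2.0000; of x, 0.2759
with δb = [0.0006 0.0028], A·Δx = δb → ‖Δx‖ = 0.0280
realised ‖Δx‖/‖x‖ = 0.1017
realised/bound = 1 exactly: the bound is attained for this b and d


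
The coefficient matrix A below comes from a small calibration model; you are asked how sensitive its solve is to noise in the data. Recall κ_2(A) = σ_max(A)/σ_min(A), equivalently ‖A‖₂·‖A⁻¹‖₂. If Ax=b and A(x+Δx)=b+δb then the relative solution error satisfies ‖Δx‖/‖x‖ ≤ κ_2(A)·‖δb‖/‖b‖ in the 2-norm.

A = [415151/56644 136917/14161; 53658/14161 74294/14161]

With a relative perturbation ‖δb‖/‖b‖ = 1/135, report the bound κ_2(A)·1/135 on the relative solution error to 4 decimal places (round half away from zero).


M = AᵀA = [755769025/11102224 251858475/2775556; 251858475/2775556 83964925/693889]. tr(M)=2099207825/11102224, det(M)=9150625/2775556
eigenvalues of AᵀA: λ = (tr ± √(tr²−4·det))/2 = 3025/16, 12100/693889
so κ_2 = √((3025/16) / (12100/693889)) = 104.1250
κ_2(A)·‖δb‖/‖b‖ = 0.7713

0.7713


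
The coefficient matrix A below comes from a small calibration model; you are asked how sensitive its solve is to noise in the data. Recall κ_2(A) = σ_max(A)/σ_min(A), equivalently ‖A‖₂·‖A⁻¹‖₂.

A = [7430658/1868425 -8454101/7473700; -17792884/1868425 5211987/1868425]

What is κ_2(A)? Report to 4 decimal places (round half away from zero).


359.3125

form AᵀA = [440001656036/4131375125 -256665475521/8262750250; -256665475521/8262750250 598945277549/66102002000] with trace 61111774193/528816016 and determinant 3418801/33051001
char-poly roots: 1849/16 and 29584/33051001
so κ_2 = √((1849/16) / (29584/33051001)) = 359.3125


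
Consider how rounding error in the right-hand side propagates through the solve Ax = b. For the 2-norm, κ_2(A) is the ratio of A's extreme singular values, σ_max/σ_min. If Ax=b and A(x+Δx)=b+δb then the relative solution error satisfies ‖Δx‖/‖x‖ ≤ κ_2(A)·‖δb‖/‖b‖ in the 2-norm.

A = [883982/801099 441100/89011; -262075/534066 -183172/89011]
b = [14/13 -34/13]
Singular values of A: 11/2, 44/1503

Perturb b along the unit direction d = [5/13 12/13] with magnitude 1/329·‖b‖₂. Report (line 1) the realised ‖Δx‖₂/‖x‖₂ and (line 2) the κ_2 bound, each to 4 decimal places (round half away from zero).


0.0043
0.5710

from the listed singular values, σ₁ = 11/2, σ_n = 44/1503
condition number: (11/2) ÷ (44/1503) = 187.8750
κ_2(A)·‖δb‖/‖b‖ = 0.5710
solve Ax = b  →  x = [66.7317 -14.6419]
‖b‖ = 2.8284, ‖x‖ = 68.3191
re-solving with b+δb shifts x by Δx of norm 0.2937
relative error = 0.0043
realised/bound (from unrounded values) ≈ 0.0075


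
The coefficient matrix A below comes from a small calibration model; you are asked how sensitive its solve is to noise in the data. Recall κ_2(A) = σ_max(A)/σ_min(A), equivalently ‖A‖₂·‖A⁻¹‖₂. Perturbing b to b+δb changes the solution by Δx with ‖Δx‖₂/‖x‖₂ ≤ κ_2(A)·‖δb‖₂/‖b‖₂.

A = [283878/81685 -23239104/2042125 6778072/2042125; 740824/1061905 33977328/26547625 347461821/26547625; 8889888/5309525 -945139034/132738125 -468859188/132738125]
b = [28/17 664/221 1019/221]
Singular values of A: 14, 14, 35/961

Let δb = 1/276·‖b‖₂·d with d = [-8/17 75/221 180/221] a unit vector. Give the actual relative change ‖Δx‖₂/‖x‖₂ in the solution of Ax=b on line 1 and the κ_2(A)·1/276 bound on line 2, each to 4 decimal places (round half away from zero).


largest singular value 14, smallest 35/961
κ_2(A) = 14 / (35/961) = 384.4000
perturbation bound = 384.4000·1/276 = 1.3928
solve Ax = b  →  x = [-105.3554 -29.7652 8.7559]
‖b‖ = 5.7446, ‖x‖ = 109.8290
re-solving with b+δb shifts x by Δx of norm 0.5715
realised ‖Δx‖/‖x‖ = 0.0052
tightness: 0.0052 against a bound of 1.3928 (unrounded ratio ≈ 0.0037)

0.0052
1.3928
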